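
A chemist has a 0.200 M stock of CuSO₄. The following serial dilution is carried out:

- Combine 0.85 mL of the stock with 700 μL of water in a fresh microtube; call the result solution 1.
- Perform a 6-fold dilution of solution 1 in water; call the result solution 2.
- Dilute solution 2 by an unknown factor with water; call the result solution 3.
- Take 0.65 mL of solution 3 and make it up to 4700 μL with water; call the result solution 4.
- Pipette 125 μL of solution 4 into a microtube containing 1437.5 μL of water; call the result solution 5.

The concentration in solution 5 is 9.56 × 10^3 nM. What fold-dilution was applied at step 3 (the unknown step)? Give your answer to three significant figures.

21.2-fold

Step 1: 0.85 mL + 700 μL = 1.55 mL total → factor 1.55/0.85 = 1.8235
Step 2: 6-fold → factor 6
Step 3: unknown factor x
Step 4: 0.65 mL brought to 4700 μL → factor 4.7/0.65 = 7.2308
Step 5: 125 μL + 1437.5 μL = 1562.5 μL total → factor 1562.5/125 = 12.5
Product of known-step factors = 988.91
Overall factor = 0.200 M / (9.56 × 10^3 nM) = 20921
x = 20921 / 988.91 = 21.2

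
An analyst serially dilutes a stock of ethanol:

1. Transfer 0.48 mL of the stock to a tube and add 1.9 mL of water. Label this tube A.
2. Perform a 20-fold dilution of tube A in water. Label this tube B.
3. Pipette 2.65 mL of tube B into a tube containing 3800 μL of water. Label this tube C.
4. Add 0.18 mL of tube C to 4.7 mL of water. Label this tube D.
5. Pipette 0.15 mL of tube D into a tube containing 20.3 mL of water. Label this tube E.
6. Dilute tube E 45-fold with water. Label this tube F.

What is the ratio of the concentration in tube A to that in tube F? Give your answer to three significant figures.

Step 1: 0.48 mL + 1.9 mL = 2.38 mL total → factor 2.38/0.48 = 4.9583
Step 2: 20-fold → factor 20
Step 3: 2.65 mL + 3800 μL = 6.45 mL total → factor 6.45/2.65 = 2.434
Step 4: 0.18 mL + 4.7 mL = 4.88 mL total → factor 4.88/0.18 = 27.111
Step 5: 0.15 mL + 20.3 mL = 20.45 mL total → factor 20.45/0.15 = 136.33
Step 6: 45-fold → factor 45
Dilution factor to tube A = 4.9583; to tube F = 4.0146 × 10^7
[tube A]/[tube F] = (factor to tube F)/(factor to tube A) = 4.0146 × 10^7/4.9583 = 8.10 × 10^6

8.10 × 10^6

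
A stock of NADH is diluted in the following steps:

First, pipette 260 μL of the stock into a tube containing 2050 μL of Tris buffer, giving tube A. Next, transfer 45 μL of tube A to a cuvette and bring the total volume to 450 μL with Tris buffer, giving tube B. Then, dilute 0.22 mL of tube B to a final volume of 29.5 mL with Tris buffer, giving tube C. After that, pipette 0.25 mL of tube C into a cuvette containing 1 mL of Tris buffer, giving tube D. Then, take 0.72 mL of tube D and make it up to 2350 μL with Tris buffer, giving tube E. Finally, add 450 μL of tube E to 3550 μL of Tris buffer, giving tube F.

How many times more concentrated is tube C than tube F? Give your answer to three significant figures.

145

Step 1: 260 μL + 2050 μL = 2310 μL total → factor 2310/260 = 8.8846
Step 2: 45 μL brought to 450 μL → factor 450/45 = 10
Step 3: 0.22 mL brought to 29.5 mL → factor 29.5/0.22 = 134.09
Step 4: 0.25 mL + 1 mL = 1.25 mL total → factor 1.25/0.25 = 5
Step 5: 0.72 mL brought to 2350 μL → factor 2.35/0.72 = 3.2639
Step 6: 450 μL + 3550 μL = 4000 μL total → factor 4000/450 = 8.8889
Dilution factor to tube C = 11913; to tube F = 1.7282 × 10^6
[tube C]/[tube F] = (factor to tube F)/(factor to tube C) = 1.7282 × 10^6/11913 = 145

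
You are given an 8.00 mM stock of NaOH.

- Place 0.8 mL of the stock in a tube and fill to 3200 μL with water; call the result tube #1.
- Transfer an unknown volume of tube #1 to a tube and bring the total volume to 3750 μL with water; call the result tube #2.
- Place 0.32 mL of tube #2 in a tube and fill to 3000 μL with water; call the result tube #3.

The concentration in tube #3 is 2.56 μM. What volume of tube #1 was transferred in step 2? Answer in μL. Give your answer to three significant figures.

Step 1: 0.8 mL brought to 3200 μL → factor 3.2/0.8 = 4
Step 2: v brought to 3750 μL → factor = 3750 μL/v
Step 3: 0.32 mL brought to 3000 μL → factor 3/0.32 = 9.375
Product of known-step factors = 37.5
Overall factor = 8.00 mM / (2.56 μM) = 3125
Step-2 factor = 3125 / 37.5 = 83.333
v = 3750 μL / 83.333 = 45.0 μL

45.0 μL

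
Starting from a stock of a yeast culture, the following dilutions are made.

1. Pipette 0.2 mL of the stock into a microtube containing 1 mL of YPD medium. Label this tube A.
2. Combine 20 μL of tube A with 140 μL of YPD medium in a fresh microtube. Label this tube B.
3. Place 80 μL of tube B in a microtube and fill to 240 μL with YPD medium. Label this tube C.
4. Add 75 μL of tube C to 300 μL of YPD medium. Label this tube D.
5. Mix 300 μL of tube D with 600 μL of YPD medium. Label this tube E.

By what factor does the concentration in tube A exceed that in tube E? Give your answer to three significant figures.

Step 1: 0.2 mL + 1 mL = 1.2 mL total → factor 1.2/0.2 = 6
Step 2: 20 μL + 140 μL = 160 μL total → factor 160/20 = 8
Step 3: 80 μL brought to 240 μL → factor 240/80 = 3
Step 4: 75 μL + 300 μL = 375 μL total → factor 375/75 = 5
Step 5: 300 μL + 600 μL = 900 μL total → factor 900/300 = 3
Dilution factor to tube A = 6; to tube E = 2160
[tube A]/[tube E] = (factor to tube E)/(factor to tube A) = 2160/6 = 360

360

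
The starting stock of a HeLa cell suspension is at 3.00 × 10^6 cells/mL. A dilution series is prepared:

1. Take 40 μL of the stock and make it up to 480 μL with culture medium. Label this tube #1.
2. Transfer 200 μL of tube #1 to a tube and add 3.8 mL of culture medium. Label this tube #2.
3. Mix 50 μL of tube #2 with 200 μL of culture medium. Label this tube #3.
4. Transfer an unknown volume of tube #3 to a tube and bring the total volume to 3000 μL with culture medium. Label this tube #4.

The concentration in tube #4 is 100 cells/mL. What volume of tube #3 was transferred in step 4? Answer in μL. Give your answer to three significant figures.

Step 1: 40 μL brought to 480 μL → factor 480/40 = 12
Step 2: 200 μL + 3.8 mL = 4000 μL total → factor 4000/200 = 20
Step 3: 50 μL + 200 μL = 250 μL total → factor 250/50 = 5
Step 4: v brought to 3000 μL → factor = 3000 μL/v
Product of known-step factors = 1200
Overall factor = 3.00 × 10^6 cells/mL / (100 cells/mL) = 30000
Step-4 factor = 30000 / 1200 = 25
v = 3000 μL / 25 = 120 μL

120 μL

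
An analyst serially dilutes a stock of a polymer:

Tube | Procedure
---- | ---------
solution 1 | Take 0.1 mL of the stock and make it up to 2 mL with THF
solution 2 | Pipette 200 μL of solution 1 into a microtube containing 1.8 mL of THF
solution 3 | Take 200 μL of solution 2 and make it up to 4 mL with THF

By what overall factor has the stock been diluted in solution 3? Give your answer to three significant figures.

4.00 × 10^3

Step 1: 0.1 mL brought to 2 mL → factor 2/0.1 = 20
Step 2: 200 μL + 1.8 mL = 2000 μL total → factor 2000/200 = 10
Step 3: 200 μL brought to 4 mL → factor 4000/200 = 20
Overall dilution factor = 20 × 10 × 20 = 4000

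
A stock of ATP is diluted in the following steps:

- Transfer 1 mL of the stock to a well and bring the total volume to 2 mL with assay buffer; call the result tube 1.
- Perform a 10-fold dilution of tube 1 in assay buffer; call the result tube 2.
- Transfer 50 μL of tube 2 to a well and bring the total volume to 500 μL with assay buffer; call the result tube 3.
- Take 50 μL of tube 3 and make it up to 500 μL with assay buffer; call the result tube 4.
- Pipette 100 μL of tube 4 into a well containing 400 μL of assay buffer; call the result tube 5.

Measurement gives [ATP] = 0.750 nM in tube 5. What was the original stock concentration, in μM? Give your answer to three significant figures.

Step 1: 1 mL brought to 2 mL → factor 2/1 = 2
Step 2: 10-fold → factor 10
Step 3: 50 μL brought to 500 μL → factor 500/50 = 10
Step 4: 50 μL brought to 500 μL → factor 500/50 = 10
Step 5: 100 μL + 400 μL = 500 μL total → factor 500/100 = 5
Overall dilution factor = 2 × 10 × 10 × 10 × 5 = 10000
Stock = 0.750 nM × 10000 = 7500 nM = 7.50 μM

7.50 μM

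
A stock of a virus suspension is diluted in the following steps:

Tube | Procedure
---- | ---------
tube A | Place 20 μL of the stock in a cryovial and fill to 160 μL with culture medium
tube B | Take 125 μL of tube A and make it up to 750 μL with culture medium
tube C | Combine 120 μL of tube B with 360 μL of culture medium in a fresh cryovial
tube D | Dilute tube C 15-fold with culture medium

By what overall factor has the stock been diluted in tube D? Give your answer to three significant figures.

2.88 × 10^3

Step 1: 20 μL brought to 160 μL → factor 160/20 = 8
Step 2: 125 μL brought to 750 μL → factor 750/125 = 6
Step 3: 120 μL + 360 μL = 480 μL total → factor 480/120 = 4
Step 4: 15-fold → factor 15
Overall dilution factor = 8 × 6 × 4 × 15 = 2880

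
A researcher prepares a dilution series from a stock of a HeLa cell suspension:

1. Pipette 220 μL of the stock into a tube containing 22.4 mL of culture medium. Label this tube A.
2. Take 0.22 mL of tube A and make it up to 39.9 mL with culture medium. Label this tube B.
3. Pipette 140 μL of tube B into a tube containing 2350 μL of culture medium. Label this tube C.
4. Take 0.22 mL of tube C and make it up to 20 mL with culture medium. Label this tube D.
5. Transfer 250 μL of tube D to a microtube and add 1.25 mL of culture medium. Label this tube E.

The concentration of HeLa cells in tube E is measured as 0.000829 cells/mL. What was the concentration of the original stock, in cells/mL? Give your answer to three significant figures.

1.50 × 10^5 cells/mL

Step 1: 220 μL + 22.4 mL = 22620 μL total → factor 22620/220 = 102.82
Step 2: 0.22 mL brought to 39.9 mL → factor 39.9/0.22 = 181.36
Step 3: 140 μL + 2350 μL = 2490 μL total → factor 2490/140 = 17.786
Step 4: 0.22 mL brought to 20 mL → factor 20/0.22 = 90.909
Step 5: 250 μL + 1.25 mL = 1500 μL total → factor 1500/250 = 6
Overall dilution factor = 102.82 × 181.36 × 17.786 × 90.909 × 6 = 1.809 × 10^8
Stock = 0.000829 cells/mL × 1.809 × 10^8 = 1.50 × 10^5 cells/mL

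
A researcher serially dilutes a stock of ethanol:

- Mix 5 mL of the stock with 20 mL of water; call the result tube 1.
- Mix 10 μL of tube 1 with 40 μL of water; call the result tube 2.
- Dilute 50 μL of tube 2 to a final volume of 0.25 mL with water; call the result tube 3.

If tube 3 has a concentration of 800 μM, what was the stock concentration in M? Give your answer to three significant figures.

0.100 M

Step 1: 5 mL + 20 mL = 25 mL total → factor 25/5 = 5
Step 2: 10 μL + 40 μL = 50 μL total → factor 50/10 = 5
Step 3: 50 μL brought to 0.25 mL → factor 250/50 = 5
Overall dilution factor = 5 × 5 × 5 = 125
Stock = 800 μM × 125 = 1.000 × 10^5 μM = 0.100 M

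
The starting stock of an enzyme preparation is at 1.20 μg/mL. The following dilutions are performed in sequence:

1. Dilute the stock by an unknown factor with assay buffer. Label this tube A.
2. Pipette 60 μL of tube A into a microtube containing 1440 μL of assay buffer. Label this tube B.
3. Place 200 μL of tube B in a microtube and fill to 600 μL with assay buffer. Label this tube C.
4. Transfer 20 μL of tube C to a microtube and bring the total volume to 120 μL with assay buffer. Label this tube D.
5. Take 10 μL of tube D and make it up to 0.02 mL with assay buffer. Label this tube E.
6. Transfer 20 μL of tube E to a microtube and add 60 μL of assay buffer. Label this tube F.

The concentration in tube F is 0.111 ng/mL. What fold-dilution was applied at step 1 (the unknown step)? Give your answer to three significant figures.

3.00-fold

Step 1: unknown factor x
Step 2: 60 μL + 1440 μL = 1500 μL total → factor 1500/60 = 25
Step 3: 200 μL brought to 600 μL → factor 600/200 = 3
Step 4: 20 μL brought to 120 μL → factor 120/20 = 6
Step 5: 10 μL brought to 0.02 mL → factor 20/10 = 2
Step 6: 20 μL + 60 μL = 80 μL total → factor 80/20 = 4
Product of known-step factors = 3600
Overall factor = 1.20 μg/mL / (0.111 ng/mL) = 10811
x = 10811 / 3600 = 3.00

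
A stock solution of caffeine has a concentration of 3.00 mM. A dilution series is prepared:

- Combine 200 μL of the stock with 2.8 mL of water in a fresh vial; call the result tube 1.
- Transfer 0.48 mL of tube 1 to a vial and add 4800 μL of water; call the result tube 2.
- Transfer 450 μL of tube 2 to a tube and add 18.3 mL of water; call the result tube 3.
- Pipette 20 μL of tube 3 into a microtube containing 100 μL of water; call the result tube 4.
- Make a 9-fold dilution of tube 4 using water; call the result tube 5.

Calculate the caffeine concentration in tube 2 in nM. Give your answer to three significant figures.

Step 1: 200 μL + 2.8 mL = 3000 μL total → factor 3000/200 = 15
Step 2: 0.48 mL + 4800 μL = 5.28 mL total → factor 5.28/0.48 = 11
Dilution factor through tube 2 = 15 × 11 = 165
[tube 2] = 3.00 mM / 165 = 0.01818 mM = 1.82 × 10^4 nM

1.82 × 10^4 nM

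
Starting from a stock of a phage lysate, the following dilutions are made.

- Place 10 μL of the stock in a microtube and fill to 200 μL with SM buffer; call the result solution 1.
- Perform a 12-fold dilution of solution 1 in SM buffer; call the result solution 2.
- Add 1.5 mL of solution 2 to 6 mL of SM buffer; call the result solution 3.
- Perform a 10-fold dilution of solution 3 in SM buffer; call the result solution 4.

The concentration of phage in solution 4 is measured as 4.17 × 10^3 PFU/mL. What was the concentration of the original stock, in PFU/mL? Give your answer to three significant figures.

Step 1: 10 μL brought to 200 μL → factor 200/10 = 20
Step 2: 12-fold → factor 12
Step 3: 1.5 mL + 6 mL = 7.5 mL total → factor 7.5/1.5 = 5
Step 4: 10-fold → factor 10
Overall dilution factor = 20 × 12 × 5 × 10 = 12000
Stock = 4.17 × 10^3 PFU/mL × 12000 = 5.00 × 10^7 PFU/mL

5.00 × 10^7 PFU/mL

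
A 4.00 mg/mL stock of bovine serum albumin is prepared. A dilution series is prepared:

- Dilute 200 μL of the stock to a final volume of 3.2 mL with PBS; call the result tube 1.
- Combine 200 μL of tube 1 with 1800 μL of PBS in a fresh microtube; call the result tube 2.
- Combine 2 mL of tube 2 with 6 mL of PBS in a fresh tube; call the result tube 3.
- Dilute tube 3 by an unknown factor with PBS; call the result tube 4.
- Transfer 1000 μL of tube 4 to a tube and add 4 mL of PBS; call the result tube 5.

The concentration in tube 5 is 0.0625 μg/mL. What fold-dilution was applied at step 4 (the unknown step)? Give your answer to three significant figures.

Step 1: 200 μL brought to 3.2 mL → factor 3200/200 = 16
Step 2: 200 μL + 1800 μL = 2000 μL total → factor 2000/200 = 10
Step 3: 2 mL + 6 mL = 8 mL total → factor 8/2 = 4
Step 4: unknown factor x
Step 5: 1000 μL + 4 mL = 5000 μL total → factor 5000/1000 = 5
Product of known-step factors = 3200
Overall factor = 4.00 mg/mL / (0.0625 μg/mL) = 64000
x = 64000 / 3200 = 20.0

20.0-fold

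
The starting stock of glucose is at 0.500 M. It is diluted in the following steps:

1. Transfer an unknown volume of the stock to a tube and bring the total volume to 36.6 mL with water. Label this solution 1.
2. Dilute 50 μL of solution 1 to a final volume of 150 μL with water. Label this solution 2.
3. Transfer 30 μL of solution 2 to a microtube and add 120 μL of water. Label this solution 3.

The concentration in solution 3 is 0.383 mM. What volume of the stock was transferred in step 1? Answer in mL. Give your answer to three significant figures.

Step 1: v brought to 36.6 mL → factor = 36.6 mL/v
Step 2: 50 μL brought to 150 μL → factor 150/50 = 3
Step 3: 30 μL + 120 μL = 150 μL total → factor 150/30 = 5
Product of known-step factors = 15
Overall factor = 0.500 M / (0.383 mM) = 1305.5
Step-1 factor = 1305.5 / 15 = 87.032
v = 36.6 mL / 87.032 = 0.421 mL

0.421 mL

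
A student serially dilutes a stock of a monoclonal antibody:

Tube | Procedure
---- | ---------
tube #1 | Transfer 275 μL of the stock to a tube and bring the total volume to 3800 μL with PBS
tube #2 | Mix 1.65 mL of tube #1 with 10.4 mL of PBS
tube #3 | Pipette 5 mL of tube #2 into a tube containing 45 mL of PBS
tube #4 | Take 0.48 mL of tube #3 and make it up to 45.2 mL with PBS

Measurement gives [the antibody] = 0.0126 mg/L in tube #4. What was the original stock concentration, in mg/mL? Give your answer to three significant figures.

Step 1: 275 μL brought to 3800 μL → factor 3800/275 = 13.818
Step 2: 1.65 mL + 10.4 mL = 12.05 mL total → factor 12.05/1.65 = 7.303
Step 3: 5 mL + 45 mL = 50 mL total → factor 50/5 = 10
Step 4: 0.48 mL brought to 45.2 mL → factor 45.2/0.48 = 94.167
Overall dilution factor = 13.818 × 7.303 × 10 × 94.167 = 95028
Stock = 0.0126 mg/L × 95028 = 1197 mg/L = 1.20 mg/mL

1.20 mg/mL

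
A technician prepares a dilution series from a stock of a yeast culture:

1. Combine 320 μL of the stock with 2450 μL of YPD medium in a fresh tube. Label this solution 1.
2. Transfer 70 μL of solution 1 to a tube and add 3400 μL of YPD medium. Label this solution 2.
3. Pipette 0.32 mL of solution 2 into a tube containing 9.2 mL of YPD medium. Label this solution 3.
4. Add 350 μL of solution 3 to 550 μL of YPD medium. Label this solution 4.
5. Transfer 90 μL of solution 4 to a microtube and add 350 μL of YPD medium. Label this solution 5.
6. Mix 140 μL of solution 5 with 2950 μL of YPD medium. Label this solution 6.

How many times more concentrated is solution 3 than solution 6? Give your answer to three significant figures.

277

Step 1: 320 μL + 2450 μL = 2770 μL total → factor 2770/320 = 8.6562
Step 2: 70 μL + 3400 μL = 3470 μL total → factor 3470/70 = 49.571
Step 3: 0.32 mL + 9.2 mL = 9.52 mL total → factor 9.52/0.32 = 29.75
Step 4: 350 μL + 550 μL = 900 μL total → factor 900/350 = 2.5714
Step 5: 90 μL + 350 μL = 440 μL total → factor 440/90 = 4.8889
Step 6: 140 μL + 2950 μL = 3090 μL total → factor 3090/140 = 22.071
Dilution factor to solution 3 = 12766; to solution 6 = 3.5421 × 10^6
[solution 3]/[solution 6] = (factor to solution 6)/(factor to solution 3) = 3.5421 × 10^6/12766 = 277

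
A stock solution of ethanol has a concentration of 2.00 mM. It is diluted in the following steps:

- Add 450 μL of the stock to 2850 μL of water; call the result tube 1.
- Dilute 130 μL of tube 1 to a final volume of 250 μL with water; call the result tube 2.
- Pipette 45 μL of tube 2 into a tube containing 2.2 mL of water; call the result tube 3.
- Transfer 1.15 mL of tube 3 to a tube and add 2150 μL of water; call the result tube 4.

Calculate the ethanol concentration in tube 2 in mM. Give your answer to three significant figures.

Step 1: 450 μL + 2850 μL = 3300 μL total → factor 3300/450 = 7.3333
Step 2: 130 μL brought to 250 μL → factor 250/130 = 1.9231
Dilution factor through tube 2 = 7.3333 × 1.9231 = 14.103
[tube 2] = 2.00 mM / 14.103 = 0.142 mM

0.142 mM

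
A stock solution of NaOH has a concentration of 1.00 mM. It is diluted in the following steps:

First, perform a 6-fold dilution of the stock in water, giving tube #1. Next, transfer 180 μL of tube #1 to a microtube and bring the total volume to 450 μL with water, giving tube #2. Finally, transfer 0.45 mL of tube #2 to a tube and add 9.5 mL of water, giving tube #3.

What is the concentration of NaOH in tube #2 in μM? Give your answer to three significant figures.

Step 1: 6-fold → factor 6
Step 2: 180 μL brought to 450 μL → factor 450/180 = 2.5
Dilution factor through tube #2 = 6 × 2.5 = 15
[tube #2] = 1.00 mM / 15 = 0.06667 mM = 66.7 μM

66.7 μM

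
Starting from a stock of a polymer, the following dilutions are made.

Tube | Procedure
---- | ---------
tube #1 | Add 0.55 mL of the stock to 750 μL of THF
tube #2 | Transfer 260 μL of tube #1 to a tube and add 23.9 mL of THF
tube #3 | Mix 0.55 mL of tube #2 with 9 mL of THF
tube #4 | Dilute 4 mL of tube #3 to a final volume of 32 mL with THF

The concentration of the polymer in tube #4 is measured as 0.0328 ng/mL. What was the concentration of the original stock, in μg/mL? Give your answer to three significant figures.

Step 1: 0.55 mL + 750 μL = 1.3 mL total → factor 1.3/0.55 = 2.3636
Step 2: 260 μL + 23.9 mL = 24160 μL total → factor 24160/260 = 92.923
Step 3: 0.55 mL + 9 mL = 9.55 mL total → factor 9.55/0.55 = 17.364
Step 4: 4 mL brought to 32 mL → factor 32/4 = 8
Overall dilution factor = 2.3636 × 92.923 × 17.364 × 8 = 30509
Stock = 0.0328 ng/mL × 30509 = 1001 ng/mL = 1.00 μg/mL

1.00 μg/mL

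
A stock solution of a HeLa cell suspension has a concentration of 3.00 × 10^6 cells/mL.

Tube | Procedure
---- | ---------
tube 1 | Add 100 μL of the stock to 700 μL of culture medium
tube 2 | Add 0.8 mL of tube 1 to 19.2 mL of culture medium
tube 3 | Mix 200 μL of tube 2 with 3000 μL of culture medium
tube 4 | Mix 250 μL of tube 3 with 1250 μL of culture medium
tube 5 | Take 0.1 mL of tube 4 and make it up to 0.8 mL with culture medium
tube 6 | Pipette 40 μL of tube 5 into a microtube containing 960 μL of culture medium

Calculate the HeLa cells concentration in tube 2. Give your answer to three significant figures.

Step 1: 100 μL + 700 μL = 800 μL total → factor 800/100 = 8
Step 2: 0.8 mL + 19.2 mL = 20 mL total → factor 20/0.8 = 25
Dilution factor through tube 2 = 8 × 25 = 200
[tube 2] = 3.00 × 10^6 cells/mL / 200 = 1.50 × 10^4 cells/mL

1.50 × 10^4 cells/mL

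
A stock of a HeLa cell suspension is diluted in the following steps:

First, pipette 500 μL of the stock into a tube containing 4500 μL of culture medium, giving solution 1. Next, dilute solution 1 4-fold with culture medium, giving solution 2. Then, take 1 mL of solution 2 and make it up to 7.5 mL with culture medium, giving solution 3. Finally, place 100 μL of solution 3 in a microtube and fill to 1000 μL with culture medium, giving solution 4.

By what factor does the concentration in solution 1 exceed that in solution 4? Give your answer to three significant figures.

Step 1: 500 μL + 4500 μL = 5000 μL total → factor 5000/500 = 10
Step 2: 4-fold → factor 4
Step 3: 1 mL brought to 7.5 mL → factor 7.5/1 = 7.5
Step 4: 100 μL brought to 1000 μL → factor 1000/100 = 10
Dilution factor to solution 1 = 10; to solution 4 = 3000
[solution 1]/[solution 4] = (factor to solution 4)/(factor to solution 1) = 3000/10 = 300

300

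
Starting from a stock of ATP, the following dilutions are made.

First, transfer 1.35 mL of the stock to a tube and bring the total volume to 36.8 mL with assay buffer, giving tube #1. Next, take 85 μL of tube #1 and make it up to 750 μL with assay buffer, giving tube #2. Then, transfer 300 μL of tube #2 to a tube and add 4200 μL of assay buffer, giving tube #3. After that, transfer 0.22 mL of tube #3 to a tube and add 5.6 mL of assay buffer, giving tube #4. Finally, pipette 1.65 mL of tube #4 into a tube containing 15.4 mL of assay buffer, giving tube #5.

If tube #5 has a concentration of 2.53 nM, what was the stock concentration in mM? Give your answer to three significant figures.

2.50 mM

Step 1: 1.35 mL brought to 36.8 mL → factor 36.8/1.35 = 27.259
Step 2: 85 μL brought to 750 μL → factor 750/85 = 8.8235
Step 3: 300 μL + 4200 μL = 4500 μL total → factor 4500/300 = 15
Step 4: 0.22 mL + 5.6 mL = 5.82 mL total → factor 5.82/0.22 = 26.455
Step 5: 1.65 mL + 15.4 mL = 17.05 mL total → factor 17.05/1.65 = 10.333
Overall dilution factor = 27.259 × 8.8235 × 15 × 26.455 × 10.333 = 9.8625 × 10^5
Stock = 2.53 nM × 9.8625 × 10^5 = 2.495 × 10^6 nM = 2.50 mM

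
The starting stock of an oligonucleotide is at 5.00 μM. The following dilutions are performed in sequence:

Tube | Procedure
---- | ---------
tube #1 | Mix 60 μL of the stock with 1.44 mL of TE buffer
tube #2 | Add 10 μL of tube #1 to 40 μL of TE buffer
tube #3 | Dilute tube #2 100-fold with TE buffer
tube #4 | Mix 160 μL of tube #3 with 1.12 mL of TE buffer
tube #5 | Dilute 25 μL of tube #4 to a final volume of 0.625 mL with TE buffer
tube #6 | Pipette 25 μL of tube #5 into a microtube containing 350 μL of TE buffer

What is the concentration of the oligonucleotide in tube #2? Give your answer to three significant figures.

0.0400 μM

Step 1: 60 μL + 1.44 mL = 1500 μL total → factor 1500/60 = 25
Step 2: 10 μL + 40 μL = 50 μL total → factor 50/10 = 5
Dilution factor through tube #2 = 25 × 5 = 125
[tube #2] = 5.00 μM / 125 = 0.0400 μM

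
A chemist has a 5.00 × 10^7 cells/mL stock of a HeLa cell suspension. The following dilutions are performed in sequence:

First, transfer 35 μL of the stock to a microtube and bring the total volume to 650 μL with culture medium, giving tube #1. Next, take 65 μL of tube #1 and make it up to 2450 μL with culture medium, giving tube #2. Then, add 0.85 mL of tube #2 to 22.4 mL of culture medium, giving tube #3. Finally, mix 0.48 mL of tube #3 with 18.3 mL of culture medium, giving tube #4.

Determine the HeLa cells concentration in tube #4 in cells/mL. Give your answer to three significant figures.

Step 1: 35 μL brought to 650 μL → factor 650/35 = 18.571
Step 2: 65 μL brought to 2450 μL → factor 2450/65 = 37.692
Step 3: 0.85 mL + 22.4 mL = 23.25 mL total → factor 23.25/0.85 = 27.353
Step 4: 0.48 mL + 18.3 mL = 18.78 mL total → factor 18.78/0.48 = 39.125
Overall dilution factor = 18.571 × 37.692 × 27.353 × 39.125 = 7.4913 × 10^5
Final = 5.00 × 10^7 cells/mL / 7.4913 × 10^5 = 66.7 cells/mL

66.7 cells/mL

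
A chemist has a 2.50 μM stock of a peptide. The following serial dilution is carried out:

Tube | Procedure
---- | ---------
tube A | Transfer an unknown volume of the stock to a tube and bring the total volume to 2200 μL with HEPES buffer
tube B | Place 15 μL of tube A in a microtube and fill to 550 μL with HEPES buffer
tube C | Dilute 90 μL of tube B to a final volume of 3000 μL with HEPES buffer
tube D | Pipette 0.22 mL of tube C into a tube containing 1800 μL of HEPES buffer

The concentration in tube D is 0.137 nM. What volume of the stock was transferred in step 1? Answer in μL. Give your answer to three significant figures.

Step 1: v brought to 2200 μL → factor = 2200 μL/v
Step 2: 15 μL brought to 550 μL → factor 550/15 = 36.667
Step 3: 90 μL brought to 3000 μL → factor 3000/90 = 33.333
Step 4: 0.22 mL + 1800 μL = 2.02 mL total → factor 2.02/0.22 = 9.1818
Product of known-step factors = 11222
Overall factor = 2.50 μM / (0.137 nM) = 18248
Step-1 factor = 18248 / 11222 = 1.6261
v = 2200 μL / 1.6261 = 1.35 × 10^3 μL

1.35 × 10^3 μL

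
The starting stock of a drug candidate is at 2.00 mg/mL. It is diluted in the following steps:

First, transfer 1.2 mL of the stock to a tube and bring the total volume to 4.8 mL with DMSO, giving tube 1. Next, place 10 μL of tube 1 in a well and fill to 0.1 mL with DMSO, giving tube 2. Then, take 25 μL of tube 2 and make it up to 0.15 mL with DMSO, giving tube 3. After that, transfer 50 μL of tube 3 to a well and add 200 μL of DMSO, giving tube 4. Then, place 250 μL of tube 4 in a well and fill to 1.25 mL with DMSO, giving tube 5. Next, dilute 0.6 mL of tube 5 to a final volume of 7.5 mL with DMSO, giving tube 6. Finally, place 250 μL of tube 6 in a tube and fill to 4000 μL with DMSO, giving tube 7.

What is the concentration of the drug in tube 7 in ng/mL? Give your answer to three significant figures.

1.67 ng/mL

Step 1: 1.2 mL brought to 4.8 mL → factor 4.8/1.2 = 4
Step 2: 10 μL brought to 0.1 mL → factor 100/10 = 10
Step 3: 25 μL brought to 0.15 mL → factor 150/25 = 6
Step 4: 50 μL + 200 μL = 250 μL total → factor 250/50 = 5
Step 5: 250 μL brought to 1.25 mL → factor 1250/250 = 5
Step 6: 0.6 mL brought to 7.5 mL → factor 7.5/0.6 = 12.5
Step 7: 250 μL brought to 4000 μL → factor 4000/250 = 16
Overall dilution factor = 4 × 10 × 6 × 5 × 5 × 12.5 × 16 = 1.2 × 10^6
Final = 2.00 mg/mL / 1.2 × 10^6 = 1.667 × 10^-6 mg/mL = 1.67 ng/mL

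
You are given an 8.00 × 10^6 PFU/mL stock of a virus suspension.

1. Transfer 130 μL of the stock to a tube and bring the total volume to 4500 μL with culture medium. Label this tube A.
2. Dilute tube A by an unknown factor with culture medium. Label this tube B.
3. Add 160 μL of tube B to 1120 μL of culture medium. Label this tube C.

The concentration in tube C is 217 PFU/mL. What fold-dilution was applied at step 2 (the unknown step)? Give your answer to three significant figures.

Step 1: 130 μL brought to 4500 μL → factor 4500/130 = 34.615
Step 2: unknown factor x
Step 3: 160 μL + 1120 μL = 1280 μL total → factor 1280/160 = 8
Product of known-step factors = 276.92
Overall factor = 8.00 × 10^6 PFU/mL / (217 PFU/mL) = 36866
x = 36866 / 276.92 = 133

133-fold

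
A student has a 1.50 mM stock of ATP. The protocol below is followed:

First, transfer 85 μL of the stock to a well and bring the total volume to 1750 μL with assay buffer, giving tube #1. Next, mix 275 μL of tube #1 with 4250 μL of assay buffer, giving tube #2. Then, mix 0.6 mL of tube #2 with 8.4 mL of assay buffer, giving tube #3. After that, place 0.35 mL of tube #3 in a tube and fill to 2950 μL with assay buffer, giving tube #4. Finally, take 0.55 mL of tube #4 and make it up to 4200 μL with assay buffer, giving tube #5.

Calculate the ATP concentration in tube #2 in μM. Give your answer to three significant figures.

4.43 μM

Step 1: 85 μL brought to 1750 μL → factor 1750/85 = 20.588
Step 2: 275 μL + 4250 μL = 4525 μL total → factor 4525/275 = 16.455
Dilution factor through tube #2 = 20.588 × 16.455 = 338.77
[tube #2] = 1.50 mM / 338.77 = 0.004428 mM = 4.43 μM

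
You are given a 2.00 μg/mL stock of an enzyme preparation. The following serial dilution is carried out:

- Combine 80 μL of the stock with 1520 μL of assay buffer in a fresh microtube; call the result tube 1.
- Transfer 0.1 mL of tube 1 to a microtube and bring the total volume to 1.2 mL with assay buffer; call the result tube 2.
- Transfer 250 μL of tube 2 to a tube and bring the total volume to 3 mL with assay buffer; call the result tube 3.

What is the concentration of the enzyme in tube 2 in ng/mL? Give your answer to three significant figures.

Step 1: 80 μL + 1520 μL = 1600 μL total → factor 1600/80 = 20
Step 2: 0.1 mL brought to 1.2 mL → factor 1.2/0.1 = 12
Dilution factor through tube 2 = 20 × 12 = 240
[tube 2] = 2.00 μg/mL / 240 = 0.008333 μg/mL = 8.33 ng/mL

8.33 ng/mL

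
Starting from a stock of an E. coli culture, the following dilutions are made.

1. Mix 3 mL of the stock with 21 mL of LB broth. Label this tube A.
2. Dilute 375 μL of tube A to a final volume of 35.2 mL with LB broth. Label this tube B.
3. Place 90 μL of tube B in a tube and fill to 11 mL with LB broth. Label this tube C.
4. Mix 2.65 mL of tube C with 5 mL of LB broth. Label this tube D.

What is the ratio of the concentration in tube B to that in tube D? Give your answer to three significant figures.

353

Step 1: 3 mL + 21 mL = 24 mL total → factor 24/3 = 8
Step 2: 375 μL brought to 35.2 mL → factor 35200/375 = 93.867
Step 3: 90 μL brought to 11 mL → factor 11000/90 = 122.22
Step 4: 2.65 mL + 5 mL = 7.65 mL total → factor 7.65/2.65 = 2.8868
Dilution factor to tube B = 750.93; to tube D = 2.6495 × 10^5
[tube B]/[tube D] = (factor to tube D)/(factor to tube B) = 2.6495 × 10^5/750.93 = 353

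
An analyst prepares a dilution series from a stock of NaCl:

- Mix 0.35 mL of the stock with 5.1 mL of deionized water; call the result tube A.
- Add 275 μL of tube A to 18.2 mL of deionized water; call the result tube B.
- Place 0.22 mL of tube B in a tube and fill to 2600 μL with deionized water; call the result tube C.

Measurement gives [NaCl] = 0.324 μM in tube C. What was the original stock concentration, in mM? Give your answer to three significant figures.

Step 1: 0.35 mL + 5.1 mL = 5.45 mL total → factor 5.45/0.35 = 15.571
Step 2: 275 μL + 18.2 mL = 18475 μL total → factor 18475/275 = 67.182
Step 3: 0.22 mL brought to 2600 μL → factor 2.6/0.22 = 11.818
Overall dilution factor = 15.571 × 67.182 × 11.818 = 12363
Stock = 0.324 μM × 12363 = 4006 μM = 4.01 mM

4.01 mM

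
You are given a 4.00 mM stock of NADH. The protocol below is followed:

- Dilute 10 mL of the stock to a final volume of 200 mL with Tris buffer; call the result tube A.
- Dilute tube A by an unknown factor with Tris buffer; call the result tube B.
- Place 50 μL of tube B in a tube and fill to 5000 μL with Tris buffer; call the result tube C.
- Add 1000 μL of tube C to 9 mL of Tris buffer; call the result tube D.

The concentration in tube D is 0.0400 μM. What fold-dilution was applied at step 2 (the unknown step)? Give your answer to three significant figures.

5.00-fold

Step 1: 10 mL brought to 200 mL → factor 200/10 = 20
Step 2: unknown factor x
Step 3: 50 μL brought to 5000 μL → factor 5000/50 = 100
Step 4: 1000 μL + 9 mL = 10000 μL total → factor 10000/1000 = 10
Product of known-step factors = 20000
Overall factor = 4.00 mM / (0.0400 μM) = 1 × 10^5
x = 1 × 10^5 / 20000 = 5.00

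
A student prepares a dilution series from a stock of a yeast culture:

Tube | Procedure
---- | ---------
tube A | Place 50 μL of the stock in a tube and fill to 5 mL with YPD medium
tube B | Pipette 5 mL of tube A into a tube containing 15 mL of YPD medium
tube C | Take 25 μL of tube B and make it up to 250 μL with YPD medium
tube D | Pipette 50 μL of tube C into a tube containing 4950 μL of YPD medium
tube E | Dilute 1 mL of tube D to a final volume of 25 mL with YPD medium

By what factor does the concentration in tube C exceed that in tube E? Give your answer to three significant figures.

Step 1: 50 μL brought to 5 mL → factor 5000/50 = 100
Step 2: 5 mL + 15 mL = 20 mL total → factor 20/5 = 4
Step 3: 25 μL brought to 250 μL → factor 250/25 = 10
Step 4: 50 μL + 4950 μL = 5000 μL total → factor 5000/50 = 100
Step 5: 1 mL brought to 25 mL → factor 25/1 = 25
Dilution factor to tube C = 4000; to tube E = 1 × 10^7
[tube C]/[tube E] = (factor to tube E)/(factor to tube C) = 1 × 10^7/4000 = 2.50 × 10^3

2.50 × 10^3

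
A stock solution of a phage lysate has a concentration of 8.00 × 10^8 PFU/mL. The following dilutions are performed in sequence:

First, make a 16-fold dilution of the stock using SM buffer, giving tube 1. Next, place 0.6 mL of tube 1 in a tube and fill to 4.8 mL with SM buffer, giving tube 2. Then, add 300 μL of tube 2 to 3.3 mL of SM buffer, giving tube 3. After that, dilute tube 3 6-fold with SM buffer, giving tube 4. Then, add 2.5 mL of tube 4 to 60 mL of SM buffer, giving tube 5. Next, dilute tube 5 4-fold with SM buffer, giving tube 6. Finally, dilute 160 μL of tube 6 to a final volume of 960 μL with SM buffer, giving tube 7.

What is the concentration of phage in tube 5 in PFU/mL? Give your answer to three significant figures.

Step 1: 16-fold → factor 16
Step 2: 0.6 mL brought to 4.8 mL → factor 4.8/0.6 = 8
Step 3: 300 μL + 3.3 mL = 3600 μL total → factor 3600/300 = 12
Step 4: 6-fold → factor 6
Step 5: 2.5 mL + 60 mL = 62.5 mL total → factor 62.5/2.5 = 25
Dilution factor through tube 5 = 16 × 8 × 12 × 6 × 25 = 2.304 × 10^5
[tube 5] = 8.00 × 10^8 PFU/mL / 2.304 × 10^5 = 3.47 × 10^3 PFU/mL

3.47 × 10^3 PFU/mL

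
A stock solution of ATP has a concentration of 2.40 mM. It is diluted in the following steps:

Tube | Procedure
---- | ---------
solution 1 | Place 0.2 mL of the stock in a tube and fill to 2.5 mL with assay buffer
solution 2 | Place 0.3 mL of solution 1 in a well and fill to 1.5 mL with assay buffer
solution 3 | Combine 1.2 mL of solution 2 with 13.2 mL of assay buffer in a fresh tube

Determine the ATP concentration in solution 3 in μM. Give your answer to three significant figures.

3.20 μM

Step 1: 0.2 mL brought to 2.5 mL → factor 2.5/0.2 = 12.5
Step 2: 0.3 mL brought to 1.5 mL → factor 1.5/0.3 = 5
Step 3: 1.2 mL + 13.2 mL = 14.4 mL total → factor 14.4/1.2 = 12
Overall dilution factor = 12.5 × 5 × 12 = 750
Final = 2.40 mM / 750 = 0.003200 mM = 3.20 μM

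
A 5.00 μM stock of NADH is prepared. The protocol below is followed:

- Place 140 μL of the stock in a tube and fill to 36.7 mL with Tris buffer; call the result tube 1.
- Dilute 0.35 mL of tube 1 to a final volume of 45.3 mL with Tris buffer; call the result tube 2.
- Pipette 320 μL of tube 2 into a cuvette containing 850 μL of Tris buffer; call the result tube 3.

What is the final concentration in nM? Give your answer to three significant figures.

0.0403 nM

Step 1: 140 μL brought to 36.7 mL → factor 36700/140 = 262.14
Step 2: 0.35 mL brought to 45.3 mL → factor 45.3/0.35 = 129.43
Step 3: 320 μL + 850 μL = 1170 μL total → factor 1170/320 = 3.6562
Overall dilution factor = 262.14 × 129.43 × 3.6562 = 1.2405 × 10^5
Final = 5.00 μM / 1.2405 × 10^5 = 4.031 × 10^-5 μM = 0.0403 nM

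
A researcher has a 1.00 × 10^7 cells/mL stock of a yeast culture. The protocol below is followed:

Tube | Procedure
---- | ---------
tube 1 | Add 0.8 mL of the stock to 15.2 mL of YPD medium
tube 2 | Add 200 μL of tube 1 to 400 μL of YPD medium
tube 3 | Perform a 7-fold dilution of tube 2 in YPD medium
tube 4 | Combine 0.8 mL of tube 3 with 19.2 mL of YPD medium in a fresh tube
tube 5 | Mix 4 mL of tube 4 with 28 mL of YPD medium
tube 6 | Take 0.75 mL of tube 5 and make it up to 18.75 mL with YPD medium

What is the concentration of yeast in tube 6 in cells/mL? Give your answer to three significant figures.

4.76 cells/mL

Step 1: 0.8 mL + 15.2 mL = 16 mL total → factor 16/0.8 = 20
Step 2: 200 μL + 400 μL = 600 μL total → factor 600/200 = 3
Step 3: 7-fold → factor 7
Step 4: 0.8 mL + 19.2 mL = 20 mL total → factor 20/0.8 = 25
Step 5: 4 mL + 28 mL = 32 mL total → factor 32/4 = 8
Step 6: 0.75 mL brought to 18.75 mL → factor 18.75/0.75 = 25
Overall dilution factor = 20 × 3 × 7 × 25 × 8 × 25 = 2.1 × 10^6
Final = 1.00 × 10^7 cells/mL / 2.1 × 10^6 = 4.76 cells/mL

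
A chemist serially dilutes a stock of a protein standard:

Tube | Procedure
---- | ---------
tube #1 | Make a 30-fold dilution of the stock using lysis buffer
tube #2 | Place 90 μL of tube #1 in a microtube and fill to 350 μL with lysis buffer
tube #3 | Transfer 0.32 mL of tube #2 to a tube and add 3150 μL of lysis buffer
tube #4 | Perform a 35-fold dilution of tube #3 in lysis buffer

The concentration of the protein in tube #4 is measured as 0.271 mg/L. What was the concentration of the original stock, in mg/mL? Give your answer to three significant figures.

Step 1: 30-fold → factor 30
Step 2: 90 μL brought to 350 μL → factor 350/90 = 3.8889
Step 3: 0.32 mL + 3150 μL = 3.47 mL total → factor 3.47/0.32 = 10.844
Step 4: 35-fold → factor 35
Overall dilution factor = 30 × 3.8889 × 10.844 × 35 = 44279
Stock = 0.271 mg/L × 44279 = 1.200 × 10^4 mg/L = 12.0 mg/mL

12.0 mg/mL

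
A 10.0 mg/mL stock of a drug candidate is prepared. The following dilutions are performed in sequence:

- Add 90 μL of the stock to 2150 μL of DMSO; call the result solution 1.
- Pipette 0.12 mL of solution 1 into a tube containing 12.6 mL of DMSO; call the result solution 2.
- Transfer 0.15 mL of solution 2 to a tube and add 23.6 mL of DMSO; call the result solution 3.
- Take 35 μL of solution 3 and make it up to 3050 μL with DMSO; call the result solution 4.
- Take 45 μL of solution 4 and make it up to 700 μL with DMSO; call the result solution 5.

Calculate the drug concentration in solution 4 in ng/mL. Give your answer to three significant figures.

Step 1: 90 μL + 2150 μL = 2240 μL total → factor 2240/90 = 24.889
Step 2: 0.12 mL + 12.6 mL = 12.72 mL total → factor 12.72/0.12 = 106
Step 3: 0.15 mL + 23.6 mL = 23.75 mL total → factor 23.75/0.15 = 158.33
Step 4: 35 μL brought to 3050 μL → factor 3050/35 = 87.143
Dilution factor through solution 4 = 24.889 × 106 × 158.33 × 87.143 = 3.6401 × 10^7
[solution 4] = 10.0 mg/mL / 3.6401 × 10^7 = 2.747 × 10^-7 mg/mL = 0.275 ng/mL

0.275 ng/mL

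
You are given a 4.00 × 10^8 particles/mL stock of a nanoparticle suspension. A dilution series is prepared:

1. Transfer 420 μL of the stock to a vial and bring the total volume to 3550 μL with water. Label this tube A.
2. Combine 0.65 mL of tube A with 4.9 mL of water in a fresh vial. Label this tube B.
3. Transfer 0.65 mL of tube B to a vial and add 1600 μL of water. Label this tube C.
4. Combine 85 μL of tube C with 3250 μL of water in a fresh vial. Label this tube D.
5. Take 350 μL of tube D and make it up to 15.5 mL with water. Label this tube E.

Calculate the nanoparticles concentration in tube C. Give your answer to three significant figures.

Step 1: 420 μL brought to 3550 μL → factor 3550/420 = 8.4524
Step 2: 0.65 mL + 4.9 mL = 5.55 mL total → factor 5.55/0.65 = 8.5385
Step 3: 0.65 mL + 1600 μL = 2.25 mL total → factor 2.25/0.65 = 3.4615
Dilution factor through tube C = 8.4524 × 8.5385 × 3.4615 = 249.82
[tube C] = 4.00 × 10^8 particles/mL / 249.82 = 1.60 × 10^6 particles/mL

1.60 × 10^6 particles/mL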